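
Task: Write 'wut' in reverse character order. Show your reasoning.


Reverse 'wut' character by character: 'tuw'.

tuw


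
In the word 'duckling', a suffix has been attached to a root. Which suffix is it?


The word 'duckling' = 'duck' (root) + '-ling' (suffix). The suffix is '-ling'.

ling


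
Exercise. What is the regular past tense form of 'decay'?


Apply rule: Add -ed. 'decay' becomes 'decayed'.

decayed


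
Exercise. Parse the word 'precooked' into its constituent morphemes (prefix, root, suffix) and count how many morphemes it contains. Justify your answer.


Step 1: Identify prefix: 'pre' (meaning: before)
Step 2: Identify root: 'cook'
Step 3: Identify suffix(es): 'ed'
Decomposition: pre- (prefix: before) + cook (root) + -ed (suffix: past)
Total morphemes: 3

3 morphemes (pre- (prefix: before) + cook (root) + -ed (suffix: past))


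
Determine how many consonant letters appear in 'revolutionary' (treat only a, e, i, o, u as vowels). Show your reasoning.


Consonants in 'revolutionary': r, v, l, t, n, r, y = 7 consonants.

7


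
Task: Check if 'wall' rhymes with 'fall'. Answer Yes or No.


Rime (stressed vowel + following sounds) of 'wall': -all = /ɔːl/
Rime of 'fall': -all = /ɔːl/
/ɔːl/ and /ɔːl/ are the same ending sound, so the words rhyme.

Yes


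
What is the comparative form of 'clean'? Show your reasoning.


Apply comparative formation (add -er): 'clean' -> 'cleaner'.

cleaner


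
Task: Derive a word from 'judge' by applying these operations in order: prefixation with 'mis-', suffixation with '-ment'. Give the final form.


Step 1: Add prefix 'mis-' to 'judge' = 'misjudge'
Step 2: Add suffix '-ment' to 'misjudge' = 'misjudgment'

misjudgment


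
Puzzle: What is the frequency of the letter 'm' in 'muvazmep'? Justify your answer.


Letter 'm' in 'muvazmep': found at position(s) 1, 6 = 2 occurrence(s).

2


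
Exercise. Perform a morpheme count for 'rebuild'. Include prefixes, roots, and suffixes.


Decomposition: re- (prefix) + build (root) = 2 morpheme(s)

2 morphemes


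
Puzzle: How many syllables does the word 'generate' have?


Break 'generate' into syllables: gen-er-ate -> gen | er | ate = 3 syllables

3 syllables


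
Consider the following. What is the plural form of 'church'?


Apply rule: Add -es (sibilant/fricative ending). 'church' becomes 'churches'.

churches


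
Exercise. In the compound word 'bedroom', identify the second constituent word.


Split 'bedroom' into 'bed' + 'room'. The second part is 'room'.

room


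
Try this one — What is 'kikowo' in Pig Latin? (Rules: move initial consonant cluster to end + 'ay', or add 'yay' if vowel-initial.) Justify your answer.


'kikowo': move consonant cluster 'k' to end and add 'ay': 'ikowokay'.

ikowokay


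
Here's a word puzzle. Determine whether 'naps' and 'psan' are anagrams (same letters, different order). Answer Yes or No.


Sorted letters of 'naps': 'anps'
Sorted letters of 'psan': 'anps'
They match.

Yes


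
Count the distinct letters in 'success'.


Unique letters in 'success': {c, e, s, u} = 4 distinct letters.

4


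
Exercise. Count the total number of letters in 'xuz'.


Spell out 'xuz' and number each letter: x(1), u(2), z(3). Total: 3 letters.

3


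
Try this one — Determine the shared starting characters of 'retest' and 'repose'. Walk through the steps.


Compare from the start: 2 characters match: 're'. Mismatch at position 3: 't' vs 'p'.

re


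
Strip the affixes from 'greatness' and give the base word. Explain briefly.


Remove suffix '-ness' from 'greatness' to get root 'great'.

great


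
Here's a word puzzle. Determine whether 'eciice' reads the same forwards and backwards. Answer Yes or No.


Forward: 'eciice'
Reversed: 'eciice'
They are identical.

Yes


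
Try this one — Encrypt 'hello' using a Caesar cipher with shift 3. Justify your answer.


Shift each letter by 3: h -> k, e -> h, l -> o, l -> o, o -> r. Result: 'khoor'.

khoor


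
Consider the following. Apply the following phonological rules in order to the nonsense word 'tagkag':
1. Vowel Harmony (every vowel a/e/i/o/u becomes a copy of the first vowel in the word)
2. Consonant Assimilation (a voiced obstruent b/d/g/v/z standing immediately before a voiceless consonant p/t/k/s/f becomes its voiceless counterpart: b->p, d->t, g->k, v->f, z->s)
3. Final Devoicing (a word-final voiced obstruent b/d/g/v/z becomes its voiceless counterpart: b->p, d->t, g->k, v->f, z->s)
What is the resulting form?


Starting form: 'tagkag'
Rule 1: Vowel Harmony: all vowels already match. No change.
Rule 2: Consonant Assimilation: voiced obstruent before voiceless consonant becomes voiceless ('gk' -> 'kk'). 'tagkag' -> 'takkag'
Rule 3: Final Devoicing: word-final voiced obstruent 'g' becomes voiceless 'k'. 'takkag' -> 'takkak'
Final form: 'takkak'

takkak


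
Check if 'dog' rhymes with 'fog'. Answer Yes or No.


Rime (stressed vowel + following sounds) of 'dog': -og = /ɒg/
Rime of 'fog': -og = /ɒg/
/ɒg/ and /ɒg/ are the same ending sound, so the words rhyme.

Yes


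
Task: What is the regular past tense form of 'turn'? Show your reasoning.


Apply rule: Add -ed. 'turn' becomes 'turned'.

turned


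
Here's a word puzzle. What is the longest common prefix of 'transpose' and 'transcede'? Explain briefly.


Compare from the start: 5 characters match: 'trans'. Mismatch at position 6: 'p' vs 'c'.

trans


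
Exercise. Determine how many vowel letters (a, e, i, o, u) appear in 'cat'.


Vowels in 'cat': a = 1 vowels.

1


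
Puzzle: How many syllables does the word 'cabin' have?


Break 'cabin' into syllables: cab-in -> cab | in = 2 syllables

2 syllables


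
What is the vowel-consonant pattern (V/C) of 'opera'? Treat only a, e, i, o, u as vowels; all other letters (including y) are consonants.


Letter mapping: o = V, p = C, e = V, r = C, a = V.

VCVCV


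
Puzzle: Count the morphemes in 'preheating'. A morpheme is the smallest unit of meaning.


Decomposition: pre- (prefix) + heat (root) + -ing (suffix) = 3 morpheme(s)

3 morphemes


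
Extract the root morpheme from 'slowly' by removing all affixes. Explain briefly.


Remove suffix '-ly' from 'slowly' to get root 'slow'.

slow


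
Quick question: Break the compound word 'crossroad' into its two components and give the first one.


Split 'crossroad' into 'cross' + 'road'. The first part is 'cross'.

cross


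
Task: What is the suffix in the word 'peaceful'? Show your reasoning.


The word 'peaceful' = 'peace' (root) + '-ful' (suffix). The suffix is '-ful'.

ful


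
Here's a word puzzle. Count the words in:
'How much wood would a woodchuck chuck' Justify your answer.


Split into words: How | much | wood | would | a | woodchuck | chuck = 7 words.

7


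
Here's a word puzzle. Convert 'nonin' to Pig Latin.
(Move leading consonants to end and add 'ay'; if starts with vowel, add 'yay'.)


'nonin': move consonant cluster 'n' to end and add 'ay': 'oninnay'.

oninnay


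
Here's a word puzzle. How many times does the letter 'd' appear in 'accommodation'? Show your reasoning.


Letter 'd' in 'accommodation': found at position(s) 8 = 1 occurrence(s).

1


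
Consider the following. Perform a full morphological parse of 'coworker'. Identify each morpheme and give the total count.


Step 1: Identify prefix: 'co' (meaning: together)
Step 2: Identify root: 'work'
Step 3: Identify suffix(es): 'er'
Decomposition: co- (prefix: together) + work (root) + -er (suffix: one who)
Total morphemes: 3

3 morphemes (co- (prefix: together) + work (root) + -er (suffix: one who))


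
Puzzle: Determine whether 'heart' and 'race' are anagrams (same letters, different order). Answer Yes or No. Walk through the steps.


Sorted letters of 'heart': 'aehrt'
Sorted letters of 'race': 'acer'
They do not match.

No


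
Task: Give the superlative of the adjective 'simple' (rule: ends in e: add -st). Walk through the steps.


Apply superlative formation (ends in e: add -st): 'simple' -> 'simplest'.

simplest


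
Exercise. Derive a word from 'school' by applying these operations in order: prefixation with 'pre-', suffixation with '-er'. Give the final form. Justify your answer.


Step 1: Add prefix 'pre-' to 'school' = 'preschool'
Step 2: Add suffix '-er' to 'preschool' = 'preschooler'

preschooler


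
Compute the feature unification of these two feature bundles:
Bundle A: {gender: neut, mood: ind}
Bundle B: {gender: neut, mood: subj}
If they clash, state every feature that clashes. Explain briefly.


Compare features:
gender: A=neut vs B=neut -> unified: neut
mood: A=ind vs B=subj -> CLASH
Clash detected on feature 'mood' (ind vs subj); unification fails.

CLASH on 'mood' (ind vs subj)


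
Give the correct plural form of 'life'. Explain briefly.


Apply rule: Change -fe to -ves. 'life' becomes 'lives'.

lives


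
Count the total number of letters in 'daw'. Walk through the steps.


Spell out 'daw' and number each letter: d(1), a(2), w(3). Total: 3 letters.

3


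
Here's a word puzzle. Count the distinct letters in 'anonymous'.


Unique letters in 'anonymous': {a, m, n, o, s, u, y} = 7 distinct letters.

7


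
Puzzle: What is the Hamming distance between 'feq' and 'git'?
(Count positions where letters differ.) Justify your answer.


Alignment:
Position 1: 'f' vs 'g' = DIFFER
Position 2: 'e' vs 'i' = DIFFER
Position 3: 'q' vs 't' = DIFFER
Total differences: 3

3


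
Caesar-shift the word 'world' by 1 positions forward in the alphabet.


Shift each letter by 1: w -> x, o -> p, r -> s, l -> m, d -> e. Result: 'xpsme'.

xpsme


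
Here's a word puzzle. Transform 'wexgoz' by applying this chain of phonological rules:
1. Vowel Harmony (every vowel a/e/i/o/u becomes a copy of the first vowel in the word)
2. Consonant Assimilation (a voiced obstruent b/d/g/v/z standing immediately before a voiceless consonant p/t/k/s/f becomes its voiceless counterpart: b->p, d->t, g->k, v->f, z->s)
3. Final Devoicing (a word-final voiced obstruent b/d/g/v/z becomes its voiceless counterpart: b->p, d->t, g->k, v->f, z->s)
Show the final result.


Starting form: 'wexgoz'
Rule 1: Vowel Harmony: all vowels become 'e' (matching first vowel). 'wexgoz' -> 'wexgez'
Rule 2: Consonant Assimilation: no voiced obstruent (b/d/g/v/z) stands immediately before a voiceless consonant (p/t/k/s/f). No change.
Rule 3: Final Devoicing: word-final voiced obstruent 'z' becomes voiceless 's'. 'wexgez' -> 'wexges'
Final form: 'wexges'

wexges


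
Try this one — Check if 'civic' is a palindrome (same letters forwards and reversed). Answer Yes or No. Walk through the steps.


Forward: 'civic'
Reversed: 'civic'
They are identical.

Yes


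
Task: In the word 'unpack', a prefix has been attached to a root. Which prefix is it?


The word 'unpack' = 'un' (prefix) + 'pack' (root). The prefix is 'un'.

un


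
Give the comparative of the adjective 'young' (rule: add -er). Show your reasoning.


Apply comparative formation (add -er): 'young' -> 'younger'.

younger


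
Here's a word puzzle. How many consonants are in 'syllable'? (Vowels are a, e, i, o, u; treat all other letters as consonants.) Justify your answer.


Consonants in 'syllable': s, y, l, l, b, l = 6 consonants.

6


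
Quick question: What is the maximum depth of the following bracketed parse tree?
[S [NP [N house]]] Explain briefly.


Count bracket nesting levels:
'[' at pos 0: depth = 1
'[' at pos 3: depth = 2
'[' at pos 7: depth = 3
Maximum depth reached: 3

3


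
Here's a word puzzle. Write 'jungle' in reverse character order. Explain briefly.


Reverse 'jungle' character by character: 'elgnuj'.

elgnuj


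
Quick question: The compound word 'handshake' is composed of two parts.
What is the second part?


Split 'handshake' into 'hand' + 'shake'. The second part is 'shake'.

shake


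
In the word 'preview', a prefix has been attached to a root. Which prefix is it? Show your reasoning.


The word 'preview' = 'pre' (prefix) + 'view' (root). The prefix is 'pre'.

pre


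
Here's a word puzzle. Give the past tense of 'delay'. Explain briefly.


Apply rule: Add -ed. 'delay' becomes 'delayed'.

delayed


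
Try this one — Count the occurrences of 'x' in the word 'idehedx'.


Letter 'x' in 'idehedx': found at position(s) 7 = 1 occurrence(s).

1


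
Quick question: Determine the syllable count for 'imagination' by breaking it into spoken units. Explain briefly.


Break 'imagination' into syllables: i-mag-i-na-tion -> i | mag | i | na | tion = 5 syllables

5 syllables


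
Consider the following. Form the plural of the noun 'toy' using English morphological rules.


Apply rule: Add -s. 'toy' becomes 'toys'.

toys


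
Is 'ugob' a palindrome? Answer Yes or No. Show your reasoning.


Forward: 'ugob'
Reversed: 'bogu'
They differ.

No


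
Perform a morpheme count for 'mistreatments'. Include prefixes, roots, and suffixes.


Decomposition: mis- (prefix) + treat (root) + -ment (suffix) + -s (plural) = 4 morpheme(s)

4 morphemes


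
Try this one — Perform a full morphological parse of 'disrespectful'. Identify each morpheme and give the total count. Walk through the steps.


Step 1: Identify prefix: 'dis' (meaning: not/apart)
Step 2: Identify root: 'respect'
Step 3: Identify suffix(es): 'ful'
Decomposition: dis- (prefix: not/apart) + respect (root) + -ful (suffix: full of)
Total morphemes: 3

3 morphemes (dis- (prefix: not/apart) + respect (root) + -ful (suffix: full of))


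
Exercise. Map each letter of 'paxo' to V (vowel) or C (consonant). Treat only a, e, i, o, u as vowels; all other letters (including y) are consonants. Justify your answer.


Letter mapping: p = C, a = V, x = C, o = V.

CVCV


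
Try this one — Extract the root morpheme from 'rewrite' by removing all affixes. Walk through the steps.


Remove prefix 're' from 'rewrite' to get root 'write'.

write


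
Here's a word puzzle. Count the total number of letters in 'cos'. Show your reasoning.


Spell out 'cos' and number each letter: c(1), o(2), s(3). Total: 3 letters.

3


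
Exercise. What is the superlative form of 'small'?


Apply superlative formation (add -est): 'small' -> 'smallest'.

smallest


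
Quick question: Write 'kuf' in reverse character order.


Reverse 'kuf' character by character: 'fuk'.

fuk


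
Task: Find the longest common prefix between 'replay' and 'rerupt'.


Compare from the start: 2 characters match: 're'. Mismatch at position 3: 'p' vs 'r'.

re


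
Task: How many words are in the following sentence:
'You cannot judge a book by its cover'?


Split into words: You | cannot | judge | a | book | by | its | cover = 8 words.

8


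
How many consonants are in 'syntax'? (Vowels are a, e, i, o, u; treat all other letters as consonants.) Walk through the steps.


Consonants in 'syntax': s, y, n, t, x = 5 consonants.

5


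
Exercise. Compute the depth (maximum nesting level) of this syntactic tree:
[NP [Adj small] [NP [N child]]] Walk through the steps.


Count bracket nesting levels:
'[' at pos 0: depth = 1
'[' at pos 4: depth = 2
'[' at pos 16: depth = 2
'[' at pos 20: depth = 3
Maximum depth reached: 3

3


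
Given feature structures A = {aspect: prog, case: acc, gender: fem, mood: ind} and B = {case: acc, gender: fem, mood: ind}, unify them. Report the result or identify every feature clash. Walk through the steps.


Compare features:
aspect: A=prog vs B=_ -> unified: prog
case: A=acc vs B=acc -> unified: acc
gender: A=fem vs B=fem -> unified: fem
mood: A=ind vs B=ind -> unified: ind
No clashes found.

Unified: {aspect: prog, case: acc, gender: fem, mood: ind}


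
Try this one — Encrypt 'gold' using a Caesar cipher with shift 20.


Shift each letter by 20: g -> a, o -> i, l -> f, d -> x. Result: 'aifx'.

aifx


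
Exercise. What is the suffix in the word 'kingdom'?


The word 'kingdom' = 'king' (root) + '-dom' (suffix). The suffix is '-dom'.

dom


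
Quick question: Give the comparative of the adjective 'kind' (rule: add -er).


Apply comparative formation (add -er): 'kind' -> 'kinder'.

kinder


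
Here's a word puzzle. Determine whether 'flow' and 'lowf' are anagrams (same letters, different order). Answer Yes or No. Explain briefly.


Sorted letters of 'flow': 'flow'
Sorted letters of 'lowf': 'flow'
They match.

Yes


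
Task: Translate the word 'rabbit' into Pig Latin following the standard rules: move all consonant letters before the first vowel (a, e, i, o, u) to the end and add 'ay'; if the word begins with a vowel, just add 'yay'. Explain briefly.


'rabbit': move consonant cluster 'r' to end and add 'ay': 'abbitray'.

abbitray


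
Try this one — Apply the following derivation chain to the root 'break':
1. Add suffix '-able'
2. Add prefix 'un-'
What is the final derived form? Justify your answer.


Step 1: Add suffix '-able' to 'break' = 'breakable'
Step 2: Add prefix 'un-' to 'breakable' = 'unbreakable'

unbreakable


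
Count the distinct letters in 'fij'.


Unique letters in 'fij': {f, i, j} = 3 distinct letters.

3


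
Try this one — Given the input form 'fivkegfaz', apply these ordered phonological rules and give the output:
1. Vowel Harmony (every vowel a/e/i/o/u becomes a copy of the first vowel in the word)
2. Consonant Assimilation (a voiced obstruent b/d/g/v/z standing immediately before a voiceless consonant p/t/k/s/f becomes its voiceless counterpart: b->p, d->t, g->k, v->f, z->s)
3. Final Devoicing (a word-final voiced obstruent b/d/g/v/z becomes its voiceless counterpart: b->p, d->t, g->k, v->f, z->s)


Starting form: 'fivkegfaz'
Rule 1: Vowel Harmony: all vowels become 'i' (matching first vowel). 'fivkegfaz' -> 'fivkigfiz'
Rule 2: Consonant Assimilation: voiced obstruent before voiceless consonant becomes voiceless ('vk' -> 'fk', 'gf' -> 'kf'). 'fivkigfiz' -> 'fifkikfiz'
Rule 3: Final Devoicing: word-final voiced obstruent 'z' becomes voiceless 's'. 'fifkikfiz' -> 'fifkikfis'
Final form: 'fifkikfis'

fifkikfis


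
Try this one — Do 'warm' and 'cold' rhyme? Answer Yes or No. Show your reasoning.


Rime (stressed vowel + following sounds) of 'warm': -arm = /ɔːrm/
Rime of 'cold': -old = /oʊld/
/ɔːrm/ and /oʊld/ are different ending sounds, so the words do not rhyme.

No


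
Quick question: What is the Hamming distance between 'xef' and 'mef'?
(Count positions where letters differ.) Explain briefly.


Alignment:
Position 1: 'x' vs 'm' = DIFFER
Position 2: 'e' vs 'e' = match
Position 3: 'f' vs 'f' = match
Total differences: 1

1


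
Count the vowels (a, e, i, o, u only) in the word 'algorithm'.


Vowels in 'algorithm': a, o, i = 3 vowels.

3


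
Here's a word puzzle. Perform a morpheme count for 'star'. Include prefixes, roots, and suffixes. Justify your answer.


Decomposition: star (free morpheme) = 1 morpheme(s)

1 morphemes


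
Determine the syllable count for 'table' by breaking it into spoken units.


Break 'table' into syllables: ta-ble -> ta | ble = 2 syllables

2 syllables


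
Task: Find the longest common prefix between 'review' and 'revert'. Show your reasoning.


Compare from the start: 3 characters match: 'rev'. Mismatch at position 4: 'i' vs 'e'.

rev


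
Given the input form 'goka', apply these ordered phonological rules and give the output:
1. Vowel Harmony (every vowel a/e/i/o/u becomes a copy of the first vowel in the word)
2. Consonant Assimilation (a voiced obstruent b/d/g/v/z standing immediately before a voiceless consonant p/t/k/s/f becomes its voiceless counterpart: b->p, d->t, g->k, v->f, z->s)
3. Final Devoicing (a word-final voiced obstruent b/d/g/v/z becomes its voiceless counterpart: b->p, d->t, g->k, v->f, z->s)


Starting form: 'goka'
Rule 1: Vowel Harmony: all vowels become 'o' (matching first vowel). 'goka' -> 'goko'
Rule 2: Consonant Assimilation: no voiced obstruent (b/d/g/v/z) stands immediately before a voiceless consonant (p/t/k/s/f). No change.
Rule 3: Final Devoicing: the word ends in the vowel 'o', not a consonant. No change.
Final form: 'goko'

goko


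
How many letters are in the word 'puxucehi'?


Spell out 'puxucehi' and number each letter: p(1), u(2), x(3), u(4), c(5), e(6), h(7), i(8). Total: 8 letters.

8


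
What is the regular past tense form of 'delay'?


Apply rule: Add -ed. 'delay' becomes 'delayed'.

delayed


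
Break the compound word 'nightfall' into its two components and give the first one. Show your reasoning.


Split 'nightfall' into 'night' + 'fall'. The first part is 'night'.

night


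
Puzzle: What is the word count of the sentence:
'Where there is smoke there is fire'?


Split into words: Where | there | is | smoke | there | is | fire = 7 words.

7


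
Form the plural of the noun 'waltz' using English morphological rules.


Apply rule: Add -es (sibilant/fricative ending). 'waltz' becomes 'waltzes'.

waltzes


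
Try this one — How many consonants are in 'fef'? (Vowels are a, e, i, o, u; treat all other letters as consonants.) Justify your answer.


Consonants in 'fef': f, f = 2 consonants.

2


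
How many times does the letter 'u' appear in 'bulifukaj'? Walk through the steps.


Letter 'u' in 'bulifukaj': found at position(s) 2, 6 = 2 occurrence(s).

2


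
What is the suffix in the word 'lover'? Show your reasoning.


The word 'lover' = 'love' (root) + '-er' (suffix). The suffix is '-er'.

er


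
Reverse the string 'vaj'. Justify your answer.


Reverse 'vaj' character by character: 'jav'.

jav


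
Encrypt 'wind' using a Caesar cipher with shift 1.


Shift each letter by 1: w -> x, i -> j, n -> o, d -> e. Result: 'xjoe'.

xjoe


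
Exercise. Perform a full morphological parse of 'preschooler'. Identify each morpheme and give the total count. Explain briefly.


Step 1: Identify prefix: 'pre' (meaning: before)
Step 2: Identify root: 'school'
Step 3: Identify suffix(es): 'er'
Decomposition: pre- (prefix: before) + school (root) + -er (suffix: one who)
Total morphemes: 3

3 morphemes (pre- (prefix: before) + school (root) + -er (suffix: one who))


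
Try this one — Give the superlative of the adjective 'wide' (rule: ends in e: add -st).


Apply superlative formation (ends in e: add -st): 'wide' -> 'widest'.

widest


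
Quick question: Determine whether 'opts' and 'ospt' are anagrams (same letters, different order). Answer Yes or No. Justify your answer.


Sorted letters of 'opts': 'opst'
Sorted letters of 'ospt': 'opst'
They match.

Yes


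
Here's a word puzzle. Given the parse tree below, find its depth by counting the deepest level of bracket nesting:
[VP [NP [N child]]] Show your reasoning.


Count bracket nesting levels:
'[' at pos 0: depth = 1
'[' at pos 4: depth = 2
'[' at pos 8: depth = 3
Maximum depth reached: 3

3


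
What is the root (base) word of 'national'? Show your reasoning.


Remove suffix '-al' from 'national' to get root 'nation'.

nation


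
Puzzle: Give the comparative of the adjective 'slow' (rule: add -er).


Apply comparative formation (add -er): 'slow' -> 'slower'.

slower


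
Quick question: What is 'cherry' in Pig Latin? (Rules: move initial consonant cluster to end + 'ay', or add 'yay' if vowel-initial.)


'cherry': move consonant cluster 'ch' to end and add 'ay': 'errychay'.

errychay


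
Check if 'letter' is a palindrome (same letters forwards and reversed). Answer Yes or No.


Forward: 'letter'
Reversed: 'rettel'
They differ.

No


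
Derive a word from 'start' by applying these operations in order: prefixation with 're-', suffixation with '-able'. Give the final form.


Step 1: Add prefix 're-' to 'start' = 'restart'
Step 2: Add suffix '-able' to 'restart' = 'restartable'

restartable


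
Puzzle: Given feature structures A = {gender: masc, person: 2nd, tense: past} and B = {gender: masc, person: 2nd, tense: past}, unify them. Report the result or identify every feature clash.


Compare features:
gender: A=masc vs B=masc -> unified: masc
person: A=2nd vs B=2nd -> unified: 2nd
tense: A=past vs B=past -> unified: past
No clashes found.

Unified: {gender: masc, person: 2nd, tense: past}


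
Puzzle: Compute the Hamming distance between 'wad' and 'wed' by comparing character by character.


Alignment:
Position 1: 'w' vs 'w' = match
Position 2: 'a' vs 'e' = DIFFER
Position 3: 'd' vs 'd' = match
Total differences: 1

1


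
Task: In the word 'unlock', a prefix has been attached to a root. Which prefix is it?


The word 'unlock' = 'un' (prefix) + 'lock' (root). The prefix is 'un'.

un


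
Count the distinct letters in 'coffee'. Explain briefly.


Unique letters in 'coffee': {c, e, f, o} = 4 distinct letters.

4


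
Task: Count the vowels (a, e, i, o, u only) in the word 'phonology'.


Vowels in 'phonology': o, o, o = 3 vowels.

3


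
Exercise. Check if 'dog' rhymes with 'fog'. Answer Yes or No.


Rime (stressed vowel + following sounds) of 'dog': -og = /ɒg/
Rime of 'fog': -og = /ɒg/
/ɒg/ and /ɒg/ are the same ending sound, so the words rhyme.

Yes


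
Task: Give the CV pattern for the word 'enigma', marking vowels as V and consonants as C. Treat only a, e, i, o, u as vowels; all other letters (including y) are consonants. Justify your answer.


Letter mapping: e = V, n = C, i = V, g = C, m = C, a = V.

VCVCCV


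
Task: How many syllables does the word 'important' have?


Break 'important' into syllables: im-por-tant -> im | por | tant = 3 syllables

3 syllables


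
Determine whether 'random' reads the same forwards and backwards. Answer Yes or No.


Forward: 'random'
Reversed: 'modnar'
They differ.

No


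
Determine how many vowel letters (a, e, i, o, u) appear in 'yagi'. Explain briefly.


Vowels in 'yagi': a, i = 2 vowels.

2


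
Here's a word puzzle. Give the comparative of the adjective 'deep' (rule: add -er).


Apply comparative formation (add -er): 'deep' -> 'deeper'.

deeper


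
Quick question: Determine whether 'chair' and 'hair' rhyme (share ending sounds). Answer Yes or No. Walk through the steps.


Rime (stressed vowel + following sounds) of 'chair': -air = /ɛər/
Rime of 'hair': -air = /ɛər/
/ɛər/ and /ɛər/ are the same ending sound, so the words rhyme.

Yes


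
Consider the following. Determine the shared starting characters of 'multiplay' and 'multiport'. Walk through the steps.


Compare from the start: 6 characters match: 'multip'. Mismatch at position 7: 'l' vs 'o'.

multip


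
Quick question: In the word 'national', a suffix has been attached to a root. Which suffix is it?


The word 'national' = 'nation' (root) + '-al' (suffix). The suffix is '-al'.

al


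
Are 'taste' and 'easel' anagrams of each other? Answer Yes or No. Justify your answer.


Sorted letters of 'taste': 'aestt'
Sorted letters of 'easel': 'aeels'
They do not match.

No


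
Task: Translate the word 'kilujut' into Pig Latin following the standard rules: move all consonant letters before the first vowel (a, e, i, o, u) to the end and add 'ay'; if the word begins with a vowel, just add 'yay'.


'kilujut': move consonant cluster 'k' to end and add 'ay': 'ilujutkay'.

ilujutkay


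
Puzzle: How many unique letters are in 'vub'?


Unique letters in 'vub': {b, u, v} = 3 distinct letters.

3


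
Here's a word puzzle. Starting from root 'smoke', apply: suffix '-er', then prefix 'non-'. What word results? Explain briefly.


Step 1: Add suffix '-er' to 'smoke' = 'smoker'
Step 2: Add prefix 'non-' to 'smoker' = 'nonsmoker'

nonsmoker


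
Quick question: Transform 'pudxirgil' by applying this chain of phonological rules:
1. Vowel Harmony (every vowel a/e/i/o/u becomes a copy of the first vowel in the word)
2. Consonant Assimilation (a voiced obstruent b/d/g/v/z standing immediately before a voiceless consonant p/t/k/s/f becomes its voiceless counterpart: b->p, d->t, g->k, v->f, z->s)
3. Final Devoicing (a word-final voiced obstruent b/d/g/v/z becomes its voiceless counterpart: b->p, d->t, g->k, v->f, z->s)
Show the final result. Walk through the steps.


Starting form: 'pudxirgil'
Rule 1: Vowel Harmony: all vowels become 'u' (matching first vowel). 'pudxirgil' -> 'pudxurgul'
Rule 2: Consonant Assimilation: no voiced obstruent (b/d/g/v/z) stands immediately before a voiceless consonant (p/t/k/s/f). No change.
Rule 3: Final Devoicing: final consonant 'l' is not one of the voiced obstruents b/d/g/v/z. No change.
Final form: 'pudxurgul'

pudxurgul


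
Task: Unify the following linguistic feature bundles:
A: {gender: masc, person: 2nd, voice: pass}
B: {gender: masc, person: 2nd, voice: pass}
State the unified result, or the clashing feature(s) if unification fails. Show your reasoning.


Compare features:
gender: A=masc vs B=masc -> unified: masc
person: A=2nd vs B=2nd -> unified: 2nd
voice: A=pass vs B=pass -> unified: pass
No clashes found.

Unified: {gender: masc, person: 2nd, voice: pass}


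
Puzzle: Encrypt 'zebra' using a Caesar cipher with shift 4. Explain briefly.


Shift each letter by 4: z -> d, e -> i, b -> f, r -> v, a -> e. Result: 'difve'.

difve


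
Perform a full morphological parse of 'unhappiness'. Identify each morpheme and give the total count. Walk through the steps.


Step 1: Identify prefix: 'un' (meaning: not/reverse)
Step 2: Identify root: 'happy'
Step 3: Identify suffix(es): 'ness'
Decomposition: un- (prefix: not/reverse) + happy (root) + -ness (suffix: state of)
Total morphemes: 3

3 morphemes (un- (prefix: not/reverse) + happy (root) + -ness (suffix: state of))


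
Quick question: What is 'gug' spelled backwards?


Reverse 'gug' character by character: 'gug'.

gug


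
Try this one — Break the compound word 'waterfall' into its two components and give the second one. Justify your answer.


Split 'waterfall' into 'water' + 'fall'. The second part is 'fall'.

fall


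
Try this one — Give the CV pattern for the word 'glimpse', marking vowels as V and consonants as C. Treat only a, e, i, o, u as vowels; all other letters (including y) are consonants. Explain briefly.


Letter mapping: g = C, l = C, i = V, m = C, p = C, s = C, e = V.

CCVCCCV


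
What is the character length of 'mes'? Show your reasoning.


Spell out 'mes' and number each letter: m(1), e(2), s(3). Total: 3 letters.

3


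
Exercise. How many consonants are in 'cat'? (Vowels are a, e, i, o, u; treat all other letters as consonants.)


Consonants in 'cat': c, t = 2 consonants.

2


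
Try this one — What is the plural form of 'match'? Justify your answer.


Apply rule: Add -es (sibilant/fricative ending). 'match' becomes 'matches'.

matches


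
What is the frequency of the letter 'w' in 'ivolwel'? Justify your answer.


Letter 'w' in 'ivolwel': found at position(s) 5 = 1 occurrence(s).

1


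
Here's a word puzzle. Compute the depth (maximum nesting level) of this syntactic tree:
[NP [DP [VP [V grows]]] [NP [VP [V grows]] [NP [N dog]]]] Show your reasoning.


Count bracket nesting levels:
'[' at pos 0: depth = 1
'[' at pos 4: depth = 2
'[' at pos 8: depth = 3
'[' at pos 12: depth = 4
'[' at pos 24: depth = 2
'[' at pos 28: depth = 3
'[' at pos 32: depth = 4
'[' at pos 43: depth = 3
'[' at pos 47: depth = 4
Maximum depth reached: 4

4


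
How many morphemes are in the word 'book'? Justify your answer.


Decomposition: book (free morpheme) = 1 morpheme(s)

1 morphemes


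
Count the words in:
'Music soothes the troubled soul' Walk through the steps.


Split into words: Music | soothes | the | troubled | soul = 5 words.

5


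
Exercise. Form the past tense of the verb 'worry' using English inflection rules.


Apply rule: Change -y to -ied. 'worry' becomes 'worried'.

worried


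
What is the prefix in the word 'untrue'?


The word 'untrue' = 'un' (prefix) + 'true' (root). The prefix is 'un'.

un


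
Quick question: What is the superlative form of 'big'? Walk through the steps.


Apply superlative formation (double final consonant, add -est): 'big' -> 'biggest'.

biggest


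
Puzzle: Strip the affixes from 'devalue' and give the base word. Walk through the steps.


Remove prefix 'de' from 'devalue' to get root 'value'.

value


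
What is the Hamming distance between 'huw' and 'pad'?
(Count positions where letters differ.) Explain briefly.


Alignment:
Position 1: 'h' vs 'p' = DIFFER
Position 2: 'u' vs 'a' = DIFFER
Position 3: 'w' vs 'd' = DIFFER
Total differences: 3

3


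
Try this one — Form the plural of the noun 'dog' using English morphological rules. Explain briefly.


Apply rule: Add -s. 'dog' becomes 'dogs'.

dogs


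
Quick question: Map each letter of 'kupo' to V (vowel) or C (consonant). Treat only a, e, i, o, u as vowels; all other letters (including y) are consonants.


Letter mapping: k = C, u = V, p = C, o = V.

CVCV


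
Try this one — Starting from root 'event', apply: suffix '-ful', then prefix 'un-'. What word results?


Step 1: Add suffix '-ful' to 'event' = 'eventful'
Step 2: Add prefix 'un-' to 'eventful' = 'uneventful'

uneventful


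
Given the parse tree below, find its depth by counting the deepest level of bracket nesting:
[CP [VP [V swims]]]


Count bracket nesting levels:
'[' at pos 0: depth = 1
'[' at pos 4: depth = 2
'[' at pos 8: depth = 3
Maximum depth reached: 3

3


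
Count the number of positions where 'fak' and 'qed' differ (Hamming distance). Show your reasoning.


Alignment:
Position 1: 'f' vs 'q' = DIFFER
Position 2: 'a' vs 'e' = DIFFER
Position 3: 'k' vs 'd' = DIFFER
Total differences: 3

3


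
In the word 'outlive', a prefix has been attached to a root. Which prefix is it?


The word 'outlive' = 'out' (prefix) + 'live' (root). The prefix is 'out'.

out


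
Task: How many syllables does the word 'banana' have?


Break 'banana' into syllables: ba-na-na -> ba | na | na = 3 syllables

3 syllables


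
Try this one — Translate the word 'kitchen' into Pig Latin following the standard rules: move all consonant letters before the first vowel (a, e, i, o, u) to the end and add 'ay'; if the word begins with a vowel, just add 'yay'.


'kitchen': move consonant cluster 'k' to end and add 'ay': 'itchenkay'.

itchenkay


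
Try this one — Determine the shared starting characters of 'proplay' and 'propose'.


Compare from the start: 4 characters match: 'prop'. Mismatch at position 5: 'l' vs 'o'.

prop


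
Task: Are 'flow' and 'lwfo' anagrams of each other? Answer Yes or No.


Sorted letters of 'flow': 'flow'
Sorted letters of 'lwfo': 'flow'
They match.

Yes


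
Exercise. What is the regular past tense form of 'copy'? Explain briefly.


Apply rule: Change -y to -ied. 'copy' becomes 'copied'.

copied


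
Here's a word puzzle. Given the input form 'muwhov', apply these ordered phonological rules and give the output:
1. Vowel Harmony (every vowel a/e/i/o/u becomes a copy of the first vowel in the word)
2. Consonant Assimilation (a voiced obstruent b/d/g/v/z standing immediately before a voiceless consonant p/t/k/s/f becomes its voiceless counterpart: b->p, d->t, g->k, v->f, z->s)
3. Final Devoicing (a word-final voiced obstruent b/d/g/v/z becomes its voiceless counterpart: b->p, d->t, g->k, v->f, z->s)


Starting form: 'muwhov'
Rule 1: Vowel Harmony: all vowels become 'u' (matching first vowel). 'muwhov' -> 'muwhuv'
Rule 2: Consonant Assimilation: no voiced obstruent (b/d/g/v/z) stands immediately before a voiceless consonant (p/t/k/s/f). No change.
Rule 3: Final Devoicing: word-final voiced obstruent 'v' becomes voiceless 'f'. 'muwhuv' -> 'muwhuf'
Final form: 'muwhuf'

muwhuf


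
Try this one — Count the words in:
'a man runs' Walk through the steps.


Split into words: a | man | runs = 3 words.

3


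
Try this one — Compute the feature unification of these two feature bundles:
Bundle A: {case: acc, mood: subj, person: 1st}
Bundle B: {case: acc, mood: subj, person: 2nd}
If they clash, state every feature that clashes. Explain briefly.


Compare features:
case: A=acc vs B=acc -> unified: acc
mood: A=subj vs B=subj -> unified: subj
person: A=1st vs B=2nd -> CLASH
Clash detected on feature 'person' (1st vs 2nd); unification fails.

CLASH on 'person' (1st vs 2nd)


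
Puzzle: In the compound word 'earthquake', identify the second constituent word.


Split 'earthquake' into 'earth' + 'quake'. The second part is 'quake'.

quake


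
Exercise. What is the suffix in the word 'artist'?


The word 'artist' = 'art' (root) + '-ist' (suffix). The suffix is '-ist'.

ist


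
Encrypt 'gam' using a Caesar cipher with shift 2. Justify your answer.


Shift each letter by 2: g -> i, a -> c, m -> o. Result: 'ico'.

ico


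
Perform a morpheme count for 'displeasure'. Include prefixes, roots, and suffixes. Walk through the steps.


Decomposition: dis- (prefix) + please (root) + -ure (suffix) = 3 morpheme(s)

3 morphemes


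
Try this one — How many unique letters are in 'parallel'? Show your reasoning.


Unique letters in 'parallel': {a, e, l, p, r} = 5 distinct letters.

5


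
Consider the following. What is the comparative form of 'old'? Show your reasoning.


Apply comparative formation (add -er): 'old' -> 'older'.

older


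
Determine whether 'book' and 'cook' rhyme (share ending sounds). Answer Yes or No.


Rime (stressed vowel + following sounds) of 'book': -ook = /ʊk/
Rime of 'cook': -ook = /ʊk/
/ʊk/ and /ʊk/ are the same ending sound, so the words rhyme.

Yes


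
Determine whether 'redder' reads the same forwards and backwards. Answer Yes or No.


Forward: 'redder'
Reversed: 'redder'
They are identical.

Yes


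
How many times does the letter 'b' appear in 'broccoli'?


Letter 'b' in 'broccoli': found at position(s) 1 = 1 occurrence(s).

1


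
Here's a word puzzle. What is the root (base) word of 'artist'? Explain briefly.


Remove suffix '-ist' from 'artist' to get root 'art'.

art


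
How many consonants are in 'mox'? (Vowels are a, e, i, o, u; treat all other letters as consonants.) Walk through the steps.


Consonants in 'mox': m, x = 2 consonants.

2


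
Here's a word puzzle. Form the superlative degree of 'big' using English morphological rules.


Apply superlative formation (double final consonant, add -est): 'big' -> 'biggest'.

biggest


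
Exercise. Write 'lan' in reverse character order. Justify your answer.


Reverse 'lan' character by character: 'nal'.

nal


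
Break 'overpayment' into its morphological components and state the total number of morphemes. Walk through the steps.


Step 1: Identify prefix: 'over' (meaning: excessively)
Step 2: Identify root: 'pay'
Step 3: Identify suffix(es): 'ment'
Decomposition: over- (prefix: excessively) + pay (root) + -ment (suffix: action/result)
Total morphemes: 3

3 morphemes (over- (prefix: excessively) + pay (root) + -ment (suffix: action/result))


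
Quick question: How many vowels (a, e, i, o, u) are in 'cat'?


Vowels in 'cat': a = 1 vowels.

1


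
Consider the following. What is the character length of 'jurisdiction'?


Spell out 'jurisdiction' and number each letter: j(1), u(2), r(3), i(4), s(5), d(6), i(7), c(8), t(9), i(10), o(11), n(12). Total: 12 letters.

12


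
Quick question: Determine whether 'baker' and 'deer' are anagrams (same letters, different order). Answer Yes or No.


Sorted letters of 'baker': 'abekr'
Sorted letters of 'deer': 'deer'
They do not match.

No
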